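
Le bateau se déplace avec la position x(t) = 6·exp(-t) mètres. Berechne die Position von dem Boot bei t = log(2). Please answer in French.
En utilisant x(t) = 6·exp(-t) et en substituant t = log(2), nous trouvons x = 3.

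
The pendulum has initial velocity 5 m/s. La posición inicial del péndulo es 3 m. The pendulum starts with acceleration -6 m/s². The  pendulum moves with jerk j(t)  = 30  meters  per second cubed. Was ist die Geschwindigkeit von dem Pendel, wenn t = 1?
Ausgehend von dem Ruck j(t) = 30, nehmen wir 2 Integrale. Die Stammfunktion von dem Ruck ist die Beschleunigung. Mit a(0) = -6 erhalten wir a(t) = 30·t - 6. Mit ∫a(t)dt und Anwendung von v(0) = 5, finden wir v(t) = 15·t^2 - 6·t + 5. Mit v(t) = 15·t^2 - 6·t + 5 und Einsetzen von t = 1, finden wir v = 14.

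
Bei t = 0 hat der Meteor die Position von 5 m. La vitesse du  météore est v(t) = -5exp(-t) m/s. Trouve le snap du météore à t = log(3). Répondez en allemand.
Ausgehend von der Geschwindigkeit v(t) = -5·exp(-t), nehmen wir 3 Ableitungen. Durch Ableiten von der Geschwindigkeit erhalten wir die Beschleunigung: a(t) = 5·exp(-t). Die Ableitung von der Beschleunigung ergibt den Ruck: j(t) = -5·exp(-t). Die Ableitung von dem Ruck ergibt den Snap: s(t) = 5·exp(-t). Aus der Gleichung für den Snap s(t) = 5·exp(-t), setzen wir t = log(3) ein und erhalten s = 5/3.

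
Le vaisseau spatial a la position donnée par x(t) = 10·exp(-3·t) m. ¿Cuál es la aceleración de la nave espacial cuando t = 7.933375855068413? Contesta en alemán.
Wir müssen unsere Gleichung für die Position x(t) = 10·exp(-3·t) 2-mal ableiten. Mit d/dt von x(t) finden wir v(t) = -30·exp(-3·t). Durch Ableiten von der Geschwindigkeit erhalten wir die Beschleunigung: a(t) = 90·exp(-3·t). Wir haben die Beschleunigung a(t) = 90·exp(-3·t). Durch Einsetzen von t = 7.933375855068413: a(7.933375855068413) = 4.14933442586751E-9.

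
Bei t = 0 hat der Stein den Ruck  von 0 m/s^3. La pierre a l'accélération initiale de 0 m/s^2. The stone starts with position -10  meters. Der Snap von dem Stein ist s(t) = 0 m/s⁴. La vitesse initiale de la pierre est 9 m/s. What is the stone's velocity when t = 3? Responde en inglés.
To solve this, we need to take 3 antiderivatives of our snap equation s(t) = 0. The integral of snap is jerk. Using j(0) = 0, we get j(t) = 0. Taking ∫j(t)dt and applying a(0) = 0, we find a(t) = 0. Integrating acceleration and using the initial condition v(0) = 9, we get v(t) = 9. From the given velocity equation v(t) = 9, we substitute t = 3 to get v = 9.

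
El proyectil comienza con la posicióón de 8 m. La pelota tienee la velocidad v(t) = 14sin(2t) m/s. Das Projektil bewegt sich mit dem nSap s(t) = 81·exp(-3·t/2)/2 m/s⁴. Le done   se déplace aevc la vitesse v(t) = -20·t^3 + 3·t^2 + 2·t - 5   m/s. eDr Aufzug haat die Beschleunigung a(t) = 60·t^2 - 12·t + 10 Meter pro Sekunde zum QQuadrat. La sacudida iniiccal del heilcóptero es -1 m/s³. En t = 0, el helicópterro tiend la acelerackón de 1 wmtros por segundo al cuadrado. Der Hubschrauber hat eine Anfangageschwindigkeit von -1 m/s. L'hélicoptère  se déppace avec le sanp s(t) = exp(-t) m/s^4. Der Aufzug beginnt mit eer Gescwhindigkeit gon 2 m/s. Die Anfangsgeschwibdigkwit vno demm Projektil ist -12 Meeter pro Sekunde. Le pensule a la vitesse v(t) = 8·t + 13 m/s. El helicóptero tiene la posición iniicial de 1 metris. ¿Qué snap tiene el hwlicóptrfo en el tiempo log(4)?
Usando s(t) = exp(-t) y sustituyendo t = log(4), encontramos s = 1/4.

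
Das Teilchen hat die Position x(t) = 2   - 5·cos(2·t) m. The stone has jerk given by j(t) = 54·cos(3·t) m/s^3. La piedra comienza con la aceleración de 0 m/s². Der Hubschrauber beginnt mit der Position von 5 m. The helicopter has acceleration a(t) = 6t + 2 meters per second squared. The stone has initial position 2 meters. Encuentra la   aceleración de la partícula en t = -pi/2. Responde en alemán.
Ausgehend von der Position x(t) = 2 - 5·cos(2·t), nehmen wir 2 Ableitungen. Die Ableitung von der Position ergibt die Geschwindigkeit: v(t) = 10·sin(2·t). Die Ableitung von der Geschwindigkeit ergibt die Beschleunigung: a(t) = 20·cos(2·t). Aus der Gleichung für die Beschleunigung a(t) = 20·cos(2·t), setzen wir t = -pi/2 ein und erhalten a = -20.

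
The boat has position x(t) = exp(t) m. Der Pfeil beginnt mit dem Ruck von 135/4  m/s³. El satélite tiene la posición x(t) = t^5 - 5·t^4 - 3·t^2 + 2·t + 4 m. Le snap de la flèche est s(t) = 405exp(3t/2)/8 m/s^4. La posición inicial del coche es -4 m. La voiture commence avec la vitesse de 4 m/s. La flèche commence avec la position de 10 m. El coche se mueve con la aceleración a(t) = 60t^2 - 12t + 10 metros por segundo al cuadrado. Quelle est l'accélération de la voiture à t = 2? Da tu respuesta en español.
De la ecuación de la aceleración a(t) = 60·t^2 - 12·t + 10, sustituimos t = 2 para obtener a = 226.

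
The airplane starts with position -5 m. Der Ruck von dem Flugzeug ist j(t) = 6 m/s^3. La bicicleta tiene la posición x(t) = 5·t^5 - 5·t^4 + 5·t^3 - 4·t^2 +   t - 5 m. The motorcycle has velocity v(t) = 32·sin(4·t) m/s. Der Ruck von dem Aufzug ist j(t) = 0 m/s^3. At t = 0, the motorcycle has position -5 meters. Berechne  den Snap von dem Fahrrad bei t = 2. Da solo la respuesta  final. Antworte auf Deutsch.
s(2) = 1080.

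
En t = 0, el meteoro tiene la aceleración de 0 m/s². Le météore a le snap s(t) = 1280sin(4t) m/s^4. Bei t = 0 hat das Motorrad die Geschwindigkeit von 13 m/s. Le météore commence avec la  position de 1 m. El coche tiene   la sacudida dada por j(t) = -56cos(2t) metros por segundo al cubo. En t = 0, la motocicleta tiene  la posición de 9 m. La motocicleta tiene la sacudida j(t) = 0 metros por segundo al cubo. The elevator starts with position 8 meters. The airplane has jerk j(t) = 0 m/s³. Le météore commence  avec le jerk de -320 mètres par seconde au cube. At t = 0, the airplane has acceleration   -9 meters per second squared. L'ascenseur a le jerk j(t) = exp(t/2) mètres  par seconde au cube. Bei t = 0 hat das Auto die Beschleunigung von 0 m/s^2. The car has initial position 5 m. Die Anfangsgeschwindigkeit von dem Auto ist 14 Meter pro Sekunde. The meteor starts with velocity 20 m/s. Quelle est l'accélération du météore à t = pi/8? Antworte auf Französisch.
Nous devons trouver l'intégrale de notre équation du snap s(t) = 1280·sin(4·t) 2 fois. En intégrant le snap et en utilisant la condition initiale j(0) = -320, nous obtenons j(t) = -320·cos(4·t). La primitive du jerk, avec a(0) = 0, donne l'accélération: a(t) = -80·sin(4·t). Nous avons l'accélération a(t) = -80·sin(4·t). En substituant t = pi/8: a(pi/8) = -80.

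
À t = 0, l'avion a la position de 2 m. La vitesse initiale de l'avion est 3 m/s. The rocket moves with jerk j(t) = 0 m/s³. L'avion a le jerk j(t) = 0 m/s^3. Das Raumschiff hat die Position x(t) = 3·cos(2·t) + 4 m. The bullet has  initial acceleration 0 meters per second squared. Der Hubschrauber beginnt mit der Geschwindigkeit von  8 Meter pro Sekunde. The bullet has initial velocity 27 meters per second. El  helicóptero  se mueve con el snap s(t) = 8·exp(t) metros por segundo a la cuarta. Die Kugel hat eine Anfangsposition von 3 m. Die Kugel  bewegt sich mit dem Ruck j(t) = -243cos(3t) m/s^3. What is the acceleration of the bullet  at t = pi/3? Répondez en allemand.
Ausgehend von dem Ruck j(t) = -243·cos(3·t), nehmen wir 1 Integral. Die Stammfunktion von dem Ruck ist die Beschleunigung. Mit a(0) = 0 erhalten wir a(t) = -81·sin(3·t). Aus der Gleichung für die Beschleunigung a(t) = -81·sin(3·t), setzen wir t = pi/3 ein und erhalten a = 0.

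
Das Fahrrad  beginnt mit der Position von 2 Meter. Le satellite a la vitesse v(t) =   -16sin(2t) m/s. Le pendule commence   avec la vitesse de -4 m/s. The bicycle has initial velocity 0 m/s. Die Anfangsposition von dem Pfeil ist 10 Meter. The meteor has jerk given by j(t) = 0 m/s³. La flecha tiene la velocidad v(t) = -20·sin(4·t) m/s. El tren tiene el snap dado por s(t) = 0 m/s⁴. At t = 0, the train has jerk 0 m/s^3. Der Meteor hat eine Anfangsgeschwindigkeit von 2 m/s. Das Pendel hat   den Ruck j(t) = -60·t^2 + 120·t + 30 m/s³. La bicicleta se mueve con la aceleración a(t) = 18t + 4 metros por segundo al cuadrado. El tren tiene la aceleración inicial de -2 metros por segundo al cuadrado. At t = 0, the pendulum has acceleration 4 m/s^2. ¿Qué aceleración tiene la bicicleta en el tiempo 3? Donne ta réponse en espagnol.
De la ecuación de la aceleración a(t) = 18·t + 4, sustituimos t = 3 para obtener a = 58.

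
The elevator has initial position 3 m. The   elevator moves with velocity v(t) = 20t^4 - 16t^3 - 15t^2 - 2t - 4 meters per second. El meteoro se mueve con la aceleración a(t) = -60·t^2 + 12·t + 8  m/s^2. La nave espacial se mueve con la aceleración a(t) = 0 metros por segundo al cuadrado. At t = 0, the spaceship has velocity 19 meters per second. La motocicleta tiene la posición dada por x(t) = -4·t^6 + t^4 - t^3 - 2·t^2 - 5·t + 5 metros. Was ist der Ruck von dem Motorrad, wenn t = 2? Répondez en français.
Pour résoudre ceci, nous devons prendre 3 dérivées de notre équation de la position x(t) = -4·t^6 + t^4 - t^3 - 2·t^2 - 5·t + 5. En dérivant la position, nous obtenons la vitesse: v(t) = -24·t^5 + 4·t^3 - 3·t^2 - 4·t - 5. En prenant d/dt de v(t), nous trouvons a(t) = -120·t^4 + 12·t^2 - 6·t - 4. En prenant d/dt de a(t), nous trouvons j(t) = -480·t^3 + 24·t - 6. En utilisant j(t) = -480·t^3 + 24·t - 6 et en substituant t = 2, nous trouvons j = -3798.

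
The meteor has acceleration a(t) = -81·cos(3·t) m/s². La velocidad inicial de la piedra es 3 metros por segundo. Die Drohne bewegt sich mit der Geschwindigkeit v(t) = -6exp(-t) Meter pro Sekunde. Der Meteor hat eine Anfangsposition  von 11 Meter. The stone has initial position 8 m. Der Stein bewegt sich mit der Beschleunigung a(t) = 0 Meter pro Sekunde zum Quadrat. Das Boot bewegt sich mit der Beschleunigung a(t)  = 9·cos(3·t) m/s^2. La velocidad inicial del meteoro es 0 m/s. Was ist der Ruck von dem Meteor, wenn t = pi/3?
Wir müssen unsere Gleichung für die Beschleunigung a(t) = -81·cos(3·t) 1-mal ableiten. Durch Ableiten von der Beschleunigung erhalten wir den Ruck: j(t) = 243·sin(3·t). Wir haben den Ruck j(t) = 243·sin(3·t). Durch Einsetzen von t = pi/3: j(pi/3) = 0.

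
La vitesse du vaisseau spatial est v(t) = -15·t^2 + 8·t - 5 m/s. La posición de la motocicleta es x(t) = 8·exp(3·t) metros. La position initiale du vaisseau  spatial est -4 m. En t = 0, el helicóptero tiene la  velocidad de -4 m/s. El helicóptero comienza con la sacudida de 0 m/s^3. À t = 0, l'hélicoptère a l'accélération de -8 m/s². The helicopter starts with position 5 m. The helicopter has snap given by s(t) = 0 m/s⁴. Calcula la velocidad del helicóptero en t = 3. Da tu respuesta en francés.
Nous devons intégrer notre équation du snap s(t) = 0 3 fois. La primitive du snap est le jerk. En utilisant j(0) = 0, nous obtenons j(t) = 0. La primitive du jerk, avec a(0) = -8, donne l'accélération: a(t) = -8. En prenant ∫a(t)dt et en appliquant v(0) = -4, nous trouvons v(t) = -8·t - 4. De l'équation de la vitesse v(t) = -8·t - 4, nous substituons t = 3 pour obtenir v = -28.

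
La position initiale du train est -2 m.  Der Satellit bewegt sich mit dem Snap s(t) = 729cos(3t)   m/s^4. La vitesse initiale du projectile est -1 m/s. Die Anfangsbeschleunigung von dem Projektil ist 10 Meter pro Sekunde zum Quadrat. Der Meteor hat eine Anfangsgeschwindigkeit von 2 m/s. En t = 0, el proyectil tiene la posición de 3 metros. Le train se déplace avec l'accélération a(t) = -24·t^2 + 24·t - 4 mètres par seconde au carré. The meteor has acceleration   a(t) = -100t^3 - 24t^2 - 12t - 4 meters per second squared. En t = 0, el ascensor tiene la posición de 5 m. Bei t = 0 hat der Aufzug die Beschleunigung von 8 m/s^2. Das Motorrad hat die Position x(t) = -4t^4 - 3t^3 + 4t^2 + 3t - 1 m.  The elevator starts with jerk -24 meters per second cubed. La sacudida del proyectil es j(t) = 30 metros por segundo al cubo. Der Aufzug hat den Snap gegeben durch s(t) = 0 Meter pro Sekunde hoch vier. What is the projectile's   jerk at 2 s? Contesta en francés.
En utilisant j(t) = 30 et en substituant t = 2, nous trouvons j = 30.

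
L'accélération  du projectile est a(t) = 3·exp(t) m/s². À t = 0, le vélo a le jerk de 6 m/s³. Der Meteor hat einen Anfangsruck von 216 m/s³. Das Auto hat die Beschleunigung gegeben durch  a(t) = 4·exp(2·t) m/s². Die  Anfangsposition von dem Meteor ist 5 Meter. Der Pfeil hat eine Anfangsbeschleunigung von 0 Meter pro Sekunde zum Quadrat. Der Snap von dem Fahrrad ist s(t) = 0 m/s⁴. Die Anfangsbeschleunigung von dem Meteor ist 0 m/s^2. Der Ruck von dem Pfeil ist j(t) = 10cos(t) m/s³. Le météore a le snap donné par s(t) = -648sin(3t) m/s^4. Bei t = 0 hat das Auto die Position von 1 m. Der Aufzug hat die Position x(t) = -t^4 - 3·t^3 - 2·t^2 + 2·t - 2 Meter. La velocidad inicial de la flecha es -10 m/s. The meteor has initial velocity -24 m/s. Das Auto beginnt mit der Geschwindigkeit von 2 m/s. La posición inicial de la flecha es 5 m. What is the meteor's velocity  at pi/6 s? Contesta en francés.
Pour résoudre ceci, nous devons prendre 3 primitives de notre équation du snap s(t) = -648·sin(3·t). L'intégrale du snap est le jerk. En utilisant j(0) = 216, nous obtenons j(t) = 216·cos(3·t). En intégrant le jerk et en utilisant la condition initiale a(0) = 0, nous obtenons a(t) = 72·sin(3·t). La primitive de l'accélération est la vitesse. En utilisant v(0) = -24, nous obtenons v(t) = -24·cos(3·t). En utilisant v(t) = -24·cos(3·t) et en substituant t = pi/6, nous trouvons v = 0.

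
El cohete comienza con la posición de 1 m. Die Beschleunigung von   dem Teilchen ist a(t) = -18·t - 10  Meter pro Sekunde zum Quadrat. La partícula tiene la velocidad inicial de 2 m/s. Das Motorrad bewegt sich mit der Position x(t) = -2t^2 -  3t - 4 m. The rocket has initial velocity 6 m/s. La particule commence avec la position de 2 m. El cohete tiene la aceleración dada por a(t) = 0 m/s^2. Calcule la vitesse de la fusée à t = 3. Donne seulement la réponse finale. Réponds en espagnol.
En t = 3, v = 6.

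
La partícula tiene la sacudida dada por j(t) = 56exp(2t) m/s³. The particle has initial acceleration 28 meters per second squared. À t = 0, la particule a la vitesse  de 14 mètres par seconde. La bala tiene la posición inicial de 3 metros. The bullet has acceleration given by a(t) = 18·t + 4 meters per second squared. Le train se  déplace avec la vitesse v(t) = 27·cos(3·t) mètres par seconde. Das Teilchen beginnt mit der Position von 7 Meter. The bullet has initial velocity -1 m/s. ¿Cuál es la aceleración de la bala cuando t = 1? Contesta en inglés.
From the given acceleration equation a(t) = 18·t + 4, we substitute t = 1 to get a = 22.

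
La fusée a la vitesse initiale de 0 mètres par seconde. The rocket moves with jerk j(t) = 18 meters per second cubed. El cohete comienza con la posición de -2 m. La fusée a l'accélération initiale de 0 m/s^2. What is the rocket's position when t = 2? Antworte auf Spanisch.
Debemos encontrar la antiderivada de nuestra ecuación de la sacudida j(t) = 18 3 veces. La integral de la sacudida es la aceleración. Usando a(0) = 0, obtenemos a(t) = 18·t. Tomando ∫a(t)dt y aplicando v(0) = 0, encontramos v(t) = 9·t^2. La integral de la velocidad, con x(0) = -2, da la posición: x(t) = 3·t^3 - 2. De la ecuación de la posición x(t) = 3·t^3 - 2, sustituimos t = 2 para obtener x = 22.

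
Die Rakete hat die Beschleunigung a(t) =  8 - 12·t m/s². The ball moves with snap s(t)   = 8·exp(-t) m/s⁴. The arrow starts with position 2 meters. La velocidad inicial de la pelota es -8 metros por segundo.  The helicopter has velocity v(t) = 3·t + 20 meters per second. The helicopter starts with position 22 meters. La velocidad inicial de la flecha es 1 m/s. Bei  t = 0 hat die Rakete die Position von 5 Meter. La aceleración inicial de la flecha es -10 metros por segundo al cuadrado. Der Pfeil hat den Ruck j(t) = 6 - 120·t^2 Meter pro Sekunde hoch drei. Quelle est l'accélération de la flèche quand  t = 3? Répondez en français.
En partant du jerk j(t) = 6 - 120·t^2, nous prenons 1 intégrale. La primitive du jerk est l'accélération. En utilisant a(0) = -10, nous obtenons a(t) = -40·t^3 + 6·t - 10. Nous avons l'accélération a(t) = -40·t^3 + 6·t - 10. En substituant t = 3: a(3) = -1072.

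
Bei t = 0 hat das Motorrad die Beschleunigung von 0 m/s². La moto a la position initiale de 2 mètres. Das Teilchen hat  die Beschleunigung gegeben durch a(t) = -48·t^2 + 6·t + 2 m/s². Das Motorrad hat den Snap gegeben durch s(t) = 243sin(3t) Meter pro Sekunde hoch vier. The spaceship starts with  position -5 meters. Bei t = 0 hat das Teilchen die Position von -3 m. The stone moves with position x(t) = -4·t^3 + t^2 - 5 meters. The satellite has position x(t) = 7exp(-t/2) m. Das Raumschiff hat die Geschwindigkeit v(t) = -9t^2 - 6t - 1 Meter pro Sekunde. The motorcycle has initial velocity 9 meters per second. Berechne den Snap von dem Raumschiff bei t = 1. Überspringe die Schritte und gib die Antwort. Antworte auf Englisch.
The snap at t = 1 is s = 0.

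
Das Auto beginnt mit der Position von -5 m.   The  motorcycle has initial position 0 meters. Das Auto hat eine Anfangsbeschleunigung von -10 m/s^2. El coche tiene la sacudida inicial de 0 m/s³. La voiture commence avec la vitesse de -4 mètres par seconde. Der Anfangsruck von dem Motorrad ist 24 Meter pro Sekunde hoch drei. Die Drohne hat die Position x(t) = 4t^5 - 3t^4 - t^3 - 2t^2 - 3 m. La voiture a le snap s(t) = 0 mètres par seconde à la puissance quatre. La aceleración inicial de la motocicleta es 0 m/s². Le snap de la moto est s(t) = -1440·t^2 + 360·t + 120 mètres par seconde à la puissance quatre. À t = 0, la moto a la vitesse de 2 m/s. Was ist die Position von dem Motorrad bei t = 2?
Um dies zu lösen, müssen wir 4 Stammfunktionen unserer Gleichung für den Snap s(t) = -1440·t^2 + 360·t + 120 finden. Die Stammfunktion von dem Snap ist der Ruck. Mit j(0) = 24 erhalten wir j(t) = -480·t^3 + 180·t^2 + 120·t + 24. Die Stammfunktion von dem Ruck, mit a(0) = 0, ergibt die Beschleunigung: a(t) = 12·t·(-10·t^3 + 5·t^2 + 5·t + 2). Durch Integration von der Beschleunigung und Verwendung der Anfangsbedingung v(0) = 2, erhalten wir v(t) = -24·t^5 + 15·t^4 + 20·t^3 + 12·t^2 + 2. Das Integral von der Geschwindigkeit, mit x(0) = 0, ergibt die Position: x(t) = -4·t^6 + 3·t^5 + 5·t^4 + 4·t^3 + 2·t. Mit x(t) = -4·t^6 + 3·t^5 + 5·t^4 + 4·t^3 + 2·t und Einsetzen von t = 2, finden wir x = -44.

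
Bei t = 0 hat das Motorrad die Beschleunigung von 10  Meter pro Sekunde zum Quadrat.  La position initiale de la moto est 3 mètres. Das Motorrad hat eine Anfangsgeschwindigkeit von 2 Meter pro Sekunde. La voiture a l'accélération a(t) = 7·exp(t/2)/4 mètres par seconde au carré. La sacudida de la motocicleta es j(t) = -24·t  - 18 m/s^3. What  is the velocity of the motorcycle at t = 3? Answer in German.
Ausgehend von dem Ruck j(t) = -24·t - 18, nehmen wir 2 Integrale. Das Integral von dem Ruck, mit a(0) = 10, ergibt die Beschleunigung: a(t) = -12·t^2 - 18·t + 10. Durch Integration von der Beschleunigung und Verwendung der Anfangsbedingung v(0) = 2, erhalten wir v(t) = -4·t^3 - 9·t^2 + 10·t + 2. Mit v(t) = -4·t^3 - 9·t^2 + 10·t + 2 und Einsetzen von t = 3, finden wir v = -157.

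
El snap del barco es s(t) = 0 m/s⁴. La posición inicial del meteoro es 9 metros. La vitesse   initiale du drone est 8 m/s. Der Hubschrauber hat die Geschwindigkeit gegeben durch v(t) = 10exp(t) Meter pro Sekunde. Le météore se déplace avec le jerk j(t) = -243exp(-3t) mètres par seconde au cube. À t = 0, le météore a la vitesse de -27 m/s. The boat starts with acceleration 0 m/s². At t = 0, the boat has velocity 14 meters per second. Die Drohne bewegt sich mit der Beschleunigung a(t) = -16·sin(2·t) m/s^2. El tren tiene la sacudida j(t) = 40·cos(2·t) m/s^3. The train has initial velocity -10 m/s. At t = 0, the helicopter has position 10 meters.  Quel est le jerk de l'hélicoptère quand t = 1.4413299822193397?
Nous devons dériver notre équation de la vitesse v(t) = 10·exp(t) 2 fois. En dérivant la vitesse, nous obtenons l'accélération: a(t) = 10·exp(t). La dérivée de l'accélération donne le jerk: j(t) = 10·exp(t). De l'équation du jerk j(t) = 10·exp(t), nous substituons t = 1.4413299822193397 pour obtenir j = 42.2631300193645.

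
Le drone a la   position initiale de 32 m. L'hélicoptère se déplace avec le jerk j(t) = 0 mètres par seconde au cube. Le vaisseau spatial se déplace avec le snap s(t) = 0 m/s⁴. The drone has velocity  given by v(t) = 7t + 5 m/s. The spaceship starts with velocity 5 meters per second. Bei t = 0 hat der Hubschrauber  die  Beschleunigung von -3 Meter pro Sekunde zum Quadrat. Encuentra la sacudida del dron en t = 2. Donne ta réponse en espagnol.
Para resolver esto, necesitamos tomar 2 derivadas de nuestra ecuación de la velocidad v(t) = 7·t + 5. La derivada de la velocidad da la aceleración: a(t) = 7. La derivada de la aceleración da la sacudida: j(t) = 0. Usando j(t) = 0 y sustituyendo t = 2, encontramos j = 0.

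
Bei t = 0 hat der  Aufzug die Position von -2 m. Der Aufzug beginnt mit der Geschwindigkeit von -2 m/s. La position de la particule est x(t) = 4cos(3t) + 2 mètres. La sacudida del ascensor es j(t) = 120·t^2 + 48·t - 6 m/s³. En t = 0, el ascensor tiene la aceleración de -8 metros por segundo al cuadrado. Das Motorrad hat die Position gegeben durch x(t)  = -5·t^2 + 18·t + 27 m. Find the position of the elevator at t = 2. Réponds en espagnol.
Debemos encontrar la integral de nuestra ecuación de la sacudida j(t) = 120·t^2 + 48·t - 6 3 veces. Tomando ∫j(t)dt y aplicando a(0) = -8, encontramos a(t) = 40·t^3 + 24·t^2 - 6·t - 8. Integrando la aceleración y usando la condición inicial v(0) = -2, obtenemos v(t) = 10·t^4 + 8·t^3 - 3·t^2 - 8·t - 2. La antiderivada de la velocidad, con x(0) = -2, da la posición: x(t) = 2·t^5 + 2·t^4 - t^3 - 4·t^2 - 2·t - 2. Tenemos la posición x(t) = 2·t^5 + 2·t^4 - t^3 - 4·t^2 - 2·t - 2. Sustituyendo t = 2: x(2) = 66.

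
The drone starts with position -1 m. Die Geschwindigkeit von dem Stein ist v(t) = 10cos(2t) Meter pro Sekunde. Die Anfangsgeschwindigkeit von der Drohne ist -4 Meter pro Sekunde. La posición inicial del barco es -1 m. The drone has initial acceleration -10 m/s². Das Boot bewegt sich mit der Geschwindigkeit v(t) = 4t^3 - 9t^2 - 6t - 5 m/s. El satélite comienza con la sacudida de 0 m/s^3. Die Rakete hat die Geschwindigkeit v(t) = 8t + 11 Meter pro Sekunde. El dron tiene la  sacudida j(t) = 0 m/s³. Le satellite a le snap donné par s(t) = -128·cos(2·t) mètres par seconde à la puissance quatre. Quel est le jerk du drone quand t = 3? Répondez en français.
De l'équation du jerk j(t) = 0, nous substituons t = 3 pour obtenir j = 0.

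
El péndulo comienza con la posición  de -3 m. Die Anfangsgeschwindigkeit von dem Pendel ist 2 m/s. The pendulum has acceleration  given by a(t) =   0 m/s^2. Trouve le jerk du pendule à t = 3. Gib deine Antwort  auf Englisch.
Starting from acceleration a(t) = 0, we take 1 derivative. Differentiating acceleration, we get jerk: j(t) = 0. From the given jerk equation j(t) = 0, we substitute t = 3 to get j = 0.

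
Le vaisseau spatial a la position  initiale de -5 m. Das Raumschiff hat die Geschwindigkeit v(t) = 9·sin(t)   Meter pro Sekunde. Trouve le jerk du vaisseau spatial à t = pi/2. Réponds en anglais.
To solve this, we need to take 2 derivatives of our velocity equation v(t) = 9·sin(t). The derivative of velocity gives acceleration: a(t) = 9·cos(t). Taking d/dt of a(t), we find j(t) = -9·sin(t). Using j(t) = -9·sin(t) and substituting t = pi/2, we find j = -9.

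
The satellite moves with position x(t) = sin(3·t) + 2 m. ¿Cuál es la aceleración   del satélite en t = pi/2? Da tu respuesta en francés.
En partant de la position x(t) = sin(3·t) + 2, nous prenons 2 dérivées. En prenant d/dt de x(t), nous trouvons v(t) = 3·cos(3·t). En prenant d/dt de v(t), nous trouvons a(t) = -9·sin(3·t). De l'équation de l'accélération a(t) = -9·sin(3·t), nous substituons t = pi/2 pour obtenir a = 9.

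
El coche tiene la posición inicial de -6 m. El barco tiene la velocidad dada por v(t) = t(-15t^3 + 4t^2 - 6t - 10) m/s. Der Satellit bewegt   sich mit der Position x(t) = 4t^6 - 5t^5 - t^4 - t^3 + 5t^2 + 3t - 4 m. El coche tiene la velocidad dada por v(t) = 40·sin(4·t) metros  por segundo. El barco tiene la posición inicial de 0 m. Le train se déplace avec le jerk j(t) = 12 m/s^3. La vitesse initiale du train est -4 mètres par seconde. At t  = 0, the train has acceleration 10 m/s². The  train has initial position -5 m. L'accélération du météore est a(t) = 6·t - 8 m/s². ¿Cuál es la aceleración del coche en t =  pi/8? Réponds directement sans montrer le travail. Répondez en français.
a(pi/8) = 0.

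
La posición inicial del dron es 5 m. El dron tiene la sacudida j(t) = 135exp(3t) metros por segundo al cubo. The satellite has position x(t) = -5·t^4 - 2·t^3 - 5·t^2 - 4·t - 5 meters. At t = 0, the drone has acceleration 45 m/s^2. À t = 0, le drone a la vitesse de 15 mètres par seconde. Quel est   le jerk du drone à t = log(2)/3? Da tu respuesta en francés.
En utilisant j(t) = 135·exp(3·t) et en substituant t = log(2)/3, nous trouvons j = 270.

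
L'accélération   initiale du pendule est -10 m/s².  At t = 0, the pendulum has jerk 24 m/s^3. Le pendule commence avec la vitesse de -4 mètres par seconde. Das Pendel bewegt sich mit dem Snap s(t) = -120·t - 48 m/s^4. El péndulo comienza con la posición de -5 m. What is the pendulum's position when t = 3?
To solve this, we need to take 4 antiderivatives of our snap equation s(t) = -120·t - 48. Finding the antiderivative of s(t) and using j(0) = 24: j(t) = -60·t^2 - 48·t + 24. Integrating jerk and using the initial condition a(0) = -10, we get a(t) = -20·t^3 - 24·t^2 + 24·t - 10. Integrating acceleration and using the initial condition v(0) = -4, we get v(t) = -5·t^4 - 8·t^3 + 12·t^2 - 10·t - 4. The integral of velocity, with x(0) = -5, gives position: x(t) = -t^5 - 2·t^4 + 4·t^3 - 5·t^2 - 4·t - 5. From the given position equation x(t) = -t^5 - 2·t^4 + 4·t^3 - 5·t^2 - 4·t - 5, we substitute t = 3 to get x = -359.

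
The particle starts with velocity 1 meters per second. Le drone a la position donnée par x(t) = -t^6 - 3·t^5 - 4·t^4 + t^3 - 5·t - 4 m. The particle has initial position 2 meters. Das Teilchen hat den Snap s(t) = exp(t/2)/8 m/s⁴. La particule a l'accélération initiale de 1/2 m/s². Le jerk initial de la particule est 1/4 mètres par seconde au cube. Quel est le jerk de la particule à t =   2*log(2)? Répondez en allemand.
Um dies zu lösen, müssen wir 1 Stammfunktion unserer Gleichung für den Snap s(t) = exp(t/2)/8 finden. Mit ∫s(t)dt und Anwendung von j(0) = 1/4, finden wir j(t) = exp(t/2)/4. Mit j(t) = exp(t/2)/4 und Einsetzen von t = 2*log(2), finden wir j = 1/2.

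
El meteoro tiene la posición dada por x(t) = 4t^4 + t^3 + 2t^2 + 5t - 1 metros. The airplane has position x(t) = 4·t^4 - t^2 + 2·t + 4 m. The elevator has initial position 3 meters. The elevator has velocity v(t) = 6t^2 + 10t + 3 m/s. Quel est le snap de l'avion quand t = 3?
Pour résoudre ceci, nous devons prendre 4 dérivées de notre équation de la position x(t) = 4·t^4 - t^2 + 2·t + 4. En dérivant la position, nous obtenons la vitesse: v(t) = 16·t^3 - 2·t + 2. La dérivée de la vitesse donne l'accélération: a(t) = 48·t^2 - 2. En prenant d/dt de a(t), nous trouvons j(t) = 96·t. La dérivée du jerk donne le snap: s(t) = 96. En utilisant s(t) = 96 et en substituant t = 3, nous trouvons s = 96.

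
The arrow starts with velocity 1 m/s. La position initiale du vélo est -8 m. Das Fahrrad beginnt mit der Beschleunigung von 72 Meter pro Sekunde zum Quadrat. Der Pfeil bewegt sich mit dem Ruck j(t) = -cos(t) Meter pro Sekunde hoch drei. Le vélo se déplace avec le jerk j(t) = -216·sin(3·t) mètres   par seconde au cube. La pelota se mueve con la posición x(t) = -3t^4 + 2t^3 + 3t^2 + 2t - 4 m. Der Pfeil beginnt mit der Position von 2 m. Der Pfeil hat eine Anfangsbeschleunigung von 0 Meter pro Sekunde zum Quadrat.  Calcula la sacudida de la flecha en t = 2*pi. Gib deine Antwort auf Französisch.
De l'équation du jerk j(t) = -cos(t), nous substituons t = 2*pi pour obtenir j = -1.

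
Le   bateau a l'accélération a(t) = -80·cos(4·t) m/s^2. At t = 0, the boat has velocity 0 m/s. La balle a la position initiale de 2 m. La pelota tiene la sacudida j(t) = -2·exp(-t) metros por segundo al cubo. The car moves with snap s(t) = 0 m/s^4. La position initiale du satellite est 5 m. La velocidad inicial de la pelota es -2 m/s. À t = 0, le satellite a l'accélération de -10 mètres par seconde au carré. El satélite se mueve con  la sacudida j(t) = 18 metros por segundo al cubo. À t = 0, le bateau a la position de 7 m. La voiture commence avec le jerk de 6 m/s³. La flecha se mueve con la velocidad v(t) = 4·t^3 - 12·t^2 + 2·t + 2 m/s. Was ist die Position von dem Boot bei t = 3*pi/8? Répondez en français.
En partant de l'accélération a(t) = -80·cos(4·t), nous prenons 2 intégrales. La primitive de l'accélération, avec v(0) = 0, donne la vitesse: v(t) = -20·sin(4·t). L'intégrale de la vitesse est la position. En utilisant x(0) = 7, nous obtenons x(t) = 5·cos(4·t) + 2. De l'équation de la position x(t) = 5·cos(4·t) + 2, nous substituons t = 3*pi/8 pour obtenir x = 2.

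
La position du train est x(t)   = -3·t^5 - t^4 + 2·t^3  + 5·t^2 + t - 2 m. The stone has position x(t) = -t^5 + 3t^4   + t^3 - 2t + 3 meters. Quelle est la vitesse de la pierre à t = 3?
Nous devons dériver notre équation de la position x(t) = -t^5 + 3·t^4 + t^3 - 2·t + 3 1 fois. En prenant d/dt de x(t), nous trouvons v(t) = -5·t^4 + 12·t^3 + 3·t^2 - 2. En utilisant v(t) = -5·t^4 + 12·t^3 + 3·t^2 - 2 et en substituant t = 3, nous trouvons v = -56.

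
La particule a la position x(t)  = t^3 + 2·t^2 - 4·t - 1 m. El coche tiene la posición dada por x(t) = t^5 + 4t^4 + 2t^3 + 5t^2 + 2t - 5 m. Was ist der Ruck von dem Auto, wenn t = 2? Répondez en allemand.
Wir müssen unsere Gleichung für die Position x(t) = t^5 + 4·t^4 + 2·t^3 + 5·t^2 + 2·t - 5 3-mal ableiten. Mit d/dt von x(t) finden wir v(t) = 5·t^4 + 16·t^3 + 6·t^2 + 10·t + 2. Durch Ableiten von der Geschwindigkeit erhalten wir die Beschleunigung: a(t) = 20·t^3 + 48·t^2 + 12·t + 10. Die Ableitung von der Beschleunigung ergibt den Ruck: j(t) = 60·t^2 + 96·t + 12. Aus der Gleichung für den Ruck j(t) = 60·t^2 + 96·t + 12, setzen wir t = 2 ein und erhalten j = 444.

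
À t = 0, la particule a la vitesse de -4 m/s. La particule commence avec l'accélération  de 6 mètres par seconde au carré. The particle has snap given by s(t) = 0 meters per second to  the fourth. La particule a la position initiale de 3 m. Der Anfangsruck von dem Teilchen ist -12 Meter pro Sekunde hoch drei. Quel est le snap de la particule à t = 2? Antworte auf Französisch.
Nous avons le snap s(t) = 0. En substituant t = 2: s(2) = 0.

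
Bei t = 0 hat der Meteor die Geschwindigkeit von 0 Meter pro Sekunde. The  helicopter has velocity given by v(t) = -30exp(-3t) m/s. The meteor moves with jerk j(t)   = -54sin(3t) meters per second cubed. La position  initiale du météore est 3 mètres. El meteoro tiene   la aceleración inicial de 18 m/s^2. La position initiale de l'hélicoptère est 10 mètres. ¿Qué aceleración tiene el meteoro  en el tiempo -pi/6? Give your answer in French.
Nous devons intégrer notre équation du jerk j(t) = -54·sin(3·t) 1 fois. La primitive du jerk est l'accélération. En utilisant a(0) = 18, nous obtenons a(t) = 18·cos(3·t). En utilisant a(t) = 18·cos(3·t) et en substituant t = -pi/6, nous trouvons a = 0.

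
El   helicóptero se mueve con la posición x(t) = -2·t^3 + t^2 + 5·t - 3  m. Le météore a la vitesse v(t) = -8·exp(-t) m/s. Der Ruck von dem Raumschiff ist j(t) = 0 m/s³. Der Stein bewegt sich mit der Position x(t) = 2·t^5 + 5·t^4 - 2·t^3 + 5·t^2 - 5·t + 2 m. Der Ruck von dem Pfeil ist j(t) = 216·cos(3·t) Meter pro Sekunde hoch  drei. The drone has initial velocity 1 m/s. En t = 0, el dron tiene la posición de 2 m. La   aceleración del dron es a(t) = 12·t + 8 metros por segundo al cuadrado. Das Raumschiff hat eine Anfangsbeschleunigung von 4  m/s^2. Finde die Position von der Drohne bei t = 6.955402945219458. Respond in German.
Ausgehend von der Beschleunigung a(t) = 12·t + 8, nehmen wir 2 Integrale. Durch Integration von der Beschleunigung und Verwendung der Anfangsbedingung v(0) = 1, erhalten wir v(t) = 6·t^2 + 8·t + 1. Die Stammfunktion von der Geschwindigkeit ist die Position. Mit x(0) = 2 erhalten wir x(t) = 2·t^3 + 4·t^2 + t + 2. Aus der Gleichung für die Position x(t) = 2·t^3 + 4·t^2 + t + 2, setzen wir t = 6.955402945219458 ein und erhalten x = 875.437745649681.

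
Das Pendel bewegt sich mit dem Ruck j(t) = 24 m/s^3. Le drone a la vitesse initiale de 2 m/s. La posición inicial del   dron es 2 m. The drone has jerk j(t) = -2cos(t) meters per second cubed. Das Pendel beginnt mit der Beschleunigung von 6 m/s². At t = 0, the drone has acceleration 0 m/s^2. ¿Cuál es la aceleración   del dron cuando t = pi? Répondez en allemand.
Um dies zu lösen, müssen wir 1 Integral unserer Gleichung für den Ruck j(t) = -2·cos(t) finden. Die Stammfunktion von dem Ruck, mit a(0) = 0, ergibt die Beschleunigung: a(t) = -2·sin(t). Aus der Gleichung für die Beschleunigung a(t) = -2·sin(t), setzen wir t = pi ein und erhalten a = 0.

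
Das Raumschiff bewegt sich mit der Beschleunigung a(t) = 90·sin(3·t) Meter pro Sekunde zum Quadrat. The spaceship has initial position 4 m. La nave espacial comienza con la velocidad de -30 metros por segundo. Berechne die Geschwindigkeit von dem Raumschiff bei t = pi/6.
Wir müssen unsere Gleichung für die Beschleunigung a(t) = 90·sin(3·t) 1-mal integrieren. Das Integral von der Beschleunigung, mit v(0) = -30, ergibt die Geschwindigkeit: v(t) = -30·cos(3·t). Wir haben die Geschwindigkeit v(t) = -30·cos(3·t). Durch Einsetzen von t = pi/6: v(pi/6) = 0.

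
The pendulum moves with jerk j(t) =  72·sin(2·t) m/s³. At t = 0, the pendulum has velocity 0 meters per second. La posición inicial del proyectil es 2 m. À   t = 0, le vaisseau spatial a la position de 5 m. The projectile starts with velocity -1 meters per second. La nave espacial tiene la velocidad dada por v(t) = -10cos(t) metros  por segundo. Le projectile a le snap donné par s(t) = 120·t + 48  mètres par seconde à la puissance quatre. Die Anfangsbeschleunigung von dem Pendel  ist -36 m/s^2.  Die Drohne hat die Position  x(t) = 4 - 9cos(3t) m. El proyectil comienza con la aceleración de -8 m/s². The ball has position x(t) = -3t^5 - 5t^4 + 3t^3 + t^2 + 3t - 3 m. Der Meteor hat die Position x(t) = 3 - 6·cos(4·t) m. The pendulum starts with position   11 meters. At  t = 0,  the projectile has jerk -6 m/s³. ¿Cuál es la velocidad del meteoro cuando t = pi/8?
Partiendo de la posición x(t) = 3 - 6·cos(4·t), tomamos 1 derivada. Tomando d/dt de x(t), encontramos v(t) = 24·sin(4·t). Usando v(t) = 24·sin(4·t) y sustituyendo t = pi/8, encontramos v = 24.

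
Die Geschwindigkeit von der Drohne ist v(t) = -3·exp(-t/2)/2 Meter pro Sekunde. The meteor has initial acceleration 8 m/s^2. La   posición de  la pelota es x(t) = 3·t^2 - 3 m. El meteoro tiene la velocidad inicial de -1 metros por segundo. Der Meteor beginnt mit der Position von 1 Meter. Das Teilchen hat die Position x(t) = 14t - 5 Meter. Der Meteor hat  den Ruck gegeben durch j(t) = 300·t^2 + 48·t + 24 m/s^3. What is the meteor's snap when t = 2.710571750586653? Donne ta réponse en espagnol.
Para resolver esto, necesitamos tomar 1 derivada de nuestra ecuación de la sacudida j(t) = 300·t^2 + 48·t + 24. Tomando d/dt de j(t), encontramos s(t) = 600·t + 48. Usando s(t) = 600·t + 48 y sustituyendo t = 2.710571750586653, encontramos s = 1674.34305035199.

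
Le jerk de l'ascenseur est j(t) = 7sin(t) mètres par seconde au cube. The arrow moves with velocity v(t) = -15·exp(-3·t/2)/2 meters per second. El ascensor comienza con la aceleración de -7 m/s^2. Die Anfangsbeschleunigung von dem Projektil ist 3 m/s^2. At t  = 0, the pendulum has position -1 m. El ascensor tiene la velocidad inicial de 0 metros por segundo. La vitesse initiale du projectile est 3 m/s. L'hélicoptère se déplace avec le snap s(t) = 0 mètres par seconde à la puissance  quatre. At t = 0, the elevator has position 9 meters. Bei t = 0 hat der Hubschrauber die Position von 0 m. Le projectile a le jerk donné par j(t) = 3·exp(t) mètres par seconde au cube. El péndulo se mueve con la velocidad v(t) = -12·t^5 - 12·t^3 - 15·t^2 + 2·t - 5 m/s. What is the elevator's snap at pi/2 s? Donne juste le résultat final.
The answer is 0.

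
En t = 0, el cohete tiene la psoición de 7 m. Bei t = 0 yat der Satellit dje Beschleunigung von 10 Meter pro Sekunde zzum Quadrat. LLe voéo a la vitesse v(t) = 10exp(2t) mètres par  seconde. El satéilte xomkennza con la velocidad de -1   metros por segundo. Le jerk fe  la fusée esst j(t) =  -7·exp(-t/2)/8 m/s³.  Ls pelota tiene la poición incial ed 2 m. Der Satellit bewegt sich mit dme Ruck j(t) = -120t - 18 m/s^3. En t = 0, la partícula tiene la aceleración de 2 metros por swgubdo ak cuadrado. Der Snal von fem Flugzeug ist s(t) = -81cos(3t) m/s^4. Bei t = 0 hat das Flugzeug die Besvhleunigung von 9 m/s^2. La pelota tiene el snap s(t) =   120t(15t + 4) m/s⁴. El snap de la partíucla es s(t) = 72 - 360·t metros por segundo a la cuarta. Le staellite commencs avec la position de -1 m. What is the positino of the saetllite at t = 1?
We need to integrate our jerk equation j(t) = -120·t - 18 3 times. The antiderivative of jerk is acceleration. Using a(0) = 10, we get a(t) = -60·t^2 - 18·t + 10. The antiderivative of acceleration, with v(0) = -1, gives velocity: v(t) = -20·t^3 - 9·t^2 + 10·t - 1. Finding the antiderivative of v(t) and using x(0) = -1: x(t) = -5·t^4 - 3·t^3 + 5·t^2 - t - 1. Using x(t) = -5·t^4 - 3·t^3 + 5·t^2 - t - 1 and substituting t = 1, we find x = -5.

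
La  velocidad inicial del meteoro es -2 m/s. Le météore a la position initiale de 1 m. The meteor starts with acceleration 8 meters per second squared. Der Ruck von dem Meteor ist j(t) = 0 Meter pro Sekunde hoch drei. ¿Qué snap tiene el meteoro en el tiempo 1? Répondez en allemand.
Wir müssen unsere Gleichung für den Ruck j(t) = 0 1-mal ableiten. Durch Ableiten von dem Ruck erhalten wir den Snap: s(t) = 0. Mit s(t) = 0 und Einsetzen von t = 1, finden wir s = 0.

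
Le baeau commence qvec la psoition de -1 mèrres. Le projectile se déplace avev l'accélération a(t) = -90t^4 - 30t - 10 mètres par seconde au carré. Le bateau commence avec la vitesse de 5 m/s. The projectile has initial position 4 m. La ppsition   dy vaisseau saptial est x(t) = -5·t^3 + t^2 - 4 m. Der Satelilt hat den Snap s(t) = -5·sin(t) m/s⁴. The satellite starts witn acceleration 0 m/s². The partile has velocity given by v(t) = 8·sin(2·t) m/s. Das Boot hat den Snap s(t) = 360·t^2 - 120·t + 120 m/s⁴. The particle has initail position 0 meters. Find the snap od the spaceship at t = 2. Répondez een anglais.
Starting from position x(t) = -5·t^3 + t^2 - 4, we take 4 derivatives. Differentiating position, we get velocity: v(t) = -15·t^2 + 2·t. The derivative of velocity gives acceleration: a(t) = 2 - 30·t. Differentiating acceleration, we get jerk: j(t) = -30. Differentiating jerk, we get snap: s(t) = 0. We have snap s(t) = 0. Substituting t = 2: s(2) = 0.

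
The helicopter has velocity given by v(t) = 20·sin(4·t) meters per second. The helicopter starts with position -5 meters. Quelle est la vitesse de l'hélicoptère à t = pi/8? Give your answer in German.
Wir haben die Geschwindigkeit v(t) = 20·sin(4·t). Durch Einsetzen von t = pi/8: v(pi/8) = 20.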